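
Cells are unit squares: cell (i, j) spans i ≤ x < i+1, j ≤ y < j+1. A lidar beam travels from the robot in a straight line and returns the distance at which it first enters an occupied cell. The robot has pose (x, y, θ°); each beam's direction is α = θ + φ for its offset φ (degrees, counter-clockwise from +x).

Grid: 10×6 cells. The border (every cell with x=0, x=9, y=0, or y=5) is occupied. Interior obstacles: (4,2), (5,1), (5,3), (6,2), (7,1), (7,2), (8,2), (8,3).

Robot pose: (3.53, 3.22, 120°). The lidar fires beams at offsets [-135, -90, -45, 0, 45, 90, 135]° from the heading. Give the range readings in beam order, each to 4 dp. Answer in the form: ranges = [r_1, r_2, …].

ranges = [0.8500, 3.5600, 1.8428, 2.0554, 2.6192, 2.9214, 2.2983]

beam 1: φ=-135°, α=345°
  d=(0.9659,-0.2588)  start (3,3)  tX=0.4866 tY=0.8500  stride 1/|dx|=1.0353 1/|dy|=3.8637
    cross x-line → (4,3), t=0.4866
    cross y-line → (4,2), t=0.8500 (wall)
  → r_1 = 0.8500
beam 2: φ=-90°, α=30°
  d=(0.8660,0.5000)  start (3,3)  tX=0.5427 tY=1.5600  stride 1/|dx|=1.1547 1/|dy|=2.0000
    cross x-line → (4,3), t=0.5427
    cross y-line → (4,4), t=1.5600
    cross x-line → (5,4), t=1.6974
    cross x-line → (6,4), t=2.8521
    cross y-line → (6,5), t=3.5600 (wall)
  → r_2 = 3.5600
beam 3: φ=-45°, α=75°
  d=(0.2588,0.9659)  start (3,3)  tX=1.8159 tY=0.8075  stride 1/|dx|=3.8637 1/|dy|=1.0353
    cross y-line → (3,4), t=0.8075
    cross x-line → (4,4), t=1.8159
    cross y-line → (4,5), t=1.8428 (wall)
  → r_3 = 1.8428
beam 4: φ=0°, α=120°
  d=(-0.5000,0.8660)  start (3,3)  tX=1.0600 tY=0.9007  stride 1/|dx|=2.0000 1/|dy|=1.1547
    cross y-line → (3,4), t=0.9007
    cross x-line → (2,4), t=1.0600
    cross y-line → (2,5), t=2.0554 (wall)
  → r_4 = 2.0554
beam 5: φ=45°, α=165°
  d=(-0.9659,0.2588)  start (3,3)  tX=0.5487 tY=3.0137  stride 1/|dx|=1.0353 1/|dy|=3.8637
    cross x-line → (2,3), t=0.5487
    cross x-line → (1,3), t=1.5840
    cross x-line → (0,3), t=2.6192 (wall)
  → r_5 = 2.6192
beam 6: φ=90°, α=210°
  d=(-0.8660,-0.5000)  start (3,3)  tX=0.6120 tY=0.4400  stride 1/|dx|=1.1547 1/|dy|=2.0000
    cross y-line → (3,2), t=0.4400
    cross x-line → (2,2), t=0.6120
    cross x-line → (1,2), t=1.7667
    cross y-line → (1,1), t=2.4400
    cross x-line → (0,1), t=2.9214 (wall)
  → r_6 = 2.9214
beam 7: φ=135°, α=255°
  d=(-0.2588,-0.9659)  start (3,3)  tX=2.0478 tY=0.2278  stride 1/|dx|=3.8637 1/|dy|=1.0353
    cross y-line → (3,2), t=0.2278
    cross y-line → (3,1), t=1.2630
    cross x-line → (2,1), t=2.0478
    cross y-line → (2,0), t=2.2983 (wall)
  → r_7 = 2.2983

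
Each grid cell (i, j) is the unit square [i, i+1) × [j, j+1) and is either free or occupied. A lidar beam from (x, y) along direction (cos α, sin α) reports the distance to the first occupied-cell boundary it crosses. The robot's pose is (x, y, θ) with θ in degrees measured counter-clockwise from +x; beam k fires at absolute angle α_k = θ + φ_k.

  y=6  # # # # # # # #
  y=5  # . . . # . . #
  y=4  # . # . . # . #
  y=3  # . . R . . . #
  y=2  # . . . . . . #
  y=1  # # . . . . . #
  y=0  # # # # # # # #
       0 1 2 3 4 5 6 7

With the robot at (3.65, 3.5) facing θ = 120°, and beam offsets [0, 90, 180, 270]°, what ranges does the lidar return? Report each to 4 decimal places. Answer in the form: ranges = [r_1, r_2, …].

ranges = [1.3000, 3.0000, 2.8868, 1.5588]

beam 1: φ=0°, α=120°
  direction (-0.5000, 0.8660); cell (3,3); t to first gridline: x 1.3000, y 0.5774 (then +2.0000 / +1.1547)
    (3,4) via y @ 0.5774
    (2,4) via x @ 1.3000  # hit
  → r_1 = 1.3000
beam 2: φ=90°, α=210°
  direction (-0.8660, -0.5000); cell (3,3); t to first gridline: x 0.7506, y 1.0000 (then +1.1547 / +2.0000)
    (2,3) via x @ 0.7506
    (2,2) via y @ 1.0000
    (1,2) via x @ 1.9053
    (1,1) via y @ 3.0000  # hit
  → r_2 = 3.0000
beam 3: φ=180°, α=300°
  direction (0.5000, -0.8660); cell (3,3); t to first gridline: x 0.7000, y 0.5774 (then +2.0000 / +1.1547)
    (3,2) via y @ 0.5774
    (4,2) via x @ 0.7000
    (4,1) via y @ 1.7321
    (5,1) via x @ 2.7000
    (5,0) via y @ 2.8868  # hit
  → r_3 = 2.8868
beam 4: φ=270°, α=30°
  direction (0.8660, 0.5000); cell (3,3); t to first gridline: x 0.4041, y 1.0000 (then +1.1547 / +2.0000)
    (4,3) via x @ 0.4041
    (4,4) via y @ 1.0000
    (5,4) via x @ 1.5588  # hit
  → r_4 = 1.5588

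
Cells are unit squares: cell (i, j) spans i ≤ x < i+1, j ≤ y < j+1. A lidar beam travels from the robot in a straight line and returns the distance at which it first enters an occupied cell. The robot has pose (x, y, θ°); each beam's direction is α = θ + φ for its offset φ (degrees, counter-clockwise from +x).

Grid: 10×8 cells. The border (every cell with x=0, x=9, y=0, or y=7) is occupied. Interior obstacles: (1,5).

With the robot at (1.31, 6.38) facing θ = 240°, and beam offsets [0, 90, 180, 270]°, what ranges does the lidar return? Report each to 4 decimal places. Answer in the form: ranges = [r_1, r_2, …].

beam 1: φ=0°, α=240°
  d=(-0.5000,-0.8660)  start (1,6)  tX=0.6200 tY=0.4388  stride 1/|dx|=2.0000 1/|dy|=1.1547
    cross y-line → (1,5), t=0.4388 (wall)
  → r_1 = 0.4388
beam 2: φ=90°, α=330°
  d=(0.8660,-0.5000)  start (1,6)  tX=0.7967 tY=0.7600  stride 1/|dx|=1.1547 1/|dy|=2.0000
    cross y-line → (1,5), t=0.7600 (wall)
  → r_2 = 0.7600
beam 3: φ=180°, α=60°
  d=(0.5000,0.8660)  start (1,6)  tX=1.3800 tY=0.7159  stride 1/|dx|=2.0000 1/|dy|=1.1547
    cross y-line → (1,7), t=0.7159 (wall)
  → r_3 = 0.7159
beam 4: φ=270°, α=150°
  d=(-0.8660,0.5000)  start (1,6)  tX=0.3580 tY=1.2400  stride 1/|dx|=1.1547 1/|dy|=2.0000
    cross x-line → (0,6), t=0.3580 (wall)
  → r_4 = 0.3580

ranges = [0.4388, 0.7600, 0.7159, 0.3580]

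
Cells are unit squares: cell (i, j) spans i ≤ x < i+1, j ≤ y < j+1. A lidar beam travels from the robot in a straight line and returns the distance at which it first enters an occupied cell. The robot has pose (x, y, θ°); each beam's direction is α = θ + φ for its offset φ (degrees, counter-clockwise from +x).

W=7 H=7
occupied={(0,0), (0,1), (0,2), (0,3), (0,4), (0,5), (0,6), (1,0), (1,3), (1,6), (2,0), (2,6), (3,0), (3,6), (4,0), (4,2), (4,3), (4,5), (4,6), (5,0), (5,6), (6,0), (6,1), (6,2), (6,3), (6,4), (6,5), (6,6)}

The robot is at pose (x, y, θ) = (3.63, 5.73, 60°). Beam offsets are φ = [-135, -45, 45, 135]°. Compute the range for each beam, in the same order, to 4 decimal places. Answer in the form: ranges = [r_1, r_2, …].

ranges = [1.7910, 0.3831, 0.2795, 2.7228]

beam 1: φ=-135°, α=285°
  cosα=0.2588 sinα=-0.9659 | (3,5) | tMaxX 1.4296 tMaxY 0.7558 | tΔX 3.8637 tΔY 1.0353
    t=0.7558 [y] (3,4)
    t=1.4296 [x] (4,4)
    t=1.7910 [y] (4,3) — stop
  → r_1 = 1.7910
beam 2: φ=-45°, α=15°
  cosα=0.9659 sinα=0.2588 | (3,5) | tMaxX 0.3831 tMaxY 1.0432 | tΔX 1.0353 tΔY 3.8637
    t=0.3831 [x] (4,5) — stop
  → r_2 = 0.3831
beam 3: φ=45°, α=105°
  cosα=-0.2588 sinα=0.9659 | (3,5) | tMaxX 2.4341 tMaxY 0.2795 | tΔX 3.8637 tΔY 1.0353
    t=0.2795 [y] (3,6) — stop
  → r_3 = 0.2795
beam 4: φ=135°, α=195°
  cosα=-0.9659 sinα=-0.2588 | (3,5) | tMaxX 0.6522 tMaxY 2.8205 | tΔX 1.0353 tΔY 3.8637
    t=0.6522 [x] (2,5)
    t=1.6875 [x] (1,5)
    t=2.7228 [x] (0,5) — stop
  → r_4 = 2.7228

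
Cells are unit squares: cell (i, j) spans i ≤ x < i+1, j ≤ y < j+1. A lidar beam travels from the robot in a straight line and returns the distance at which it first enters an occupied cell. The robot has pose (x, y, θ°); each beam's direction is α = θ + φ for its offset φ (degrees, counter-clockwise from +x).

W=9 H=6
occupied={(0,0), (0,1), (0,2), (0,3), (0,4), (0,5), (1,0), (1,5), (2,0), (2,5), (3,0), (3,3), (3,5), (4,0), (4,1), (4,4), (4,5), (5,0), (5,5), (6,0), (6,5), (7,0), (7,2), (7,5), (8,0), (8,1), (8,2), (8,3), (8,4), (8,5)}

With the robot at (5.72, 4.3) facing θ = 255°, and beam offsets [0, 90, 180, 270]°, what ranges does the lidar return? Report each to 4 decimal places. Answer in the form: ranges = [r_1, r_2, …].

beam 1: φ=0°, α=255°
  dir = (cos 255°, sin 255°) = (-0.2588, -0.9659); from cell (5,4)
  next x-line at t=2.7819, next y-line at t=0.3106; Δt_x=3.8637, Δt_y=1.0353
    y: enter (5,3) at t=0.3106
    y: enter (5,2) at t=1.3459
    y: enter (5,1) at t=2.3811
    x: enter (4,1) at t=2.7819 ← occupied
  → r_1 = 2.7819
beam 2: φ=90°, α=345°
  dir = (cos 345°, sin 345°) = (0.9659, -0.2588); from cell (5,4)
  next x-line at t=0.2899, next y-line at t=1.1591; Δt_x=1.0353, Δt_y=3.8637
    x: enter (6,4) at t=0.2899
    y: enter (6,3) at t=1.1591
    x: enter (7,3) at t=1.3252
    x: enter (8,3) at t=2.3604 ← occupied
  → r_2 = 2.3604
beam 3: φ=180°, α=75°
  dir = (cos 75°, sin 75°) = (0.2588, 0.9659); from cell (5,4)
  next x-line at t=1.0818, next y-line at t=0.7247; Δt_x=3.8637, Δt_y=1.0353
    y: enter (5,5) at t=0.7247 ← occupied
  → r_3 = 0.7247
beam 4: φ=270°, α=165°
  dir = (cos 165°, sin 165°) = (-0.9659, 0.2588); from cell (5,4)
  next x-line at t=0.7454, next y-line at t=2.7046; Δt_x=1.0353, Δt_y=3.8637
    x: enter (4,4) at t=0.7454 ← occupied
  → r_4 = 0.7454

ranges = [2.7819, 2.3604, 0.7247, 0.7454]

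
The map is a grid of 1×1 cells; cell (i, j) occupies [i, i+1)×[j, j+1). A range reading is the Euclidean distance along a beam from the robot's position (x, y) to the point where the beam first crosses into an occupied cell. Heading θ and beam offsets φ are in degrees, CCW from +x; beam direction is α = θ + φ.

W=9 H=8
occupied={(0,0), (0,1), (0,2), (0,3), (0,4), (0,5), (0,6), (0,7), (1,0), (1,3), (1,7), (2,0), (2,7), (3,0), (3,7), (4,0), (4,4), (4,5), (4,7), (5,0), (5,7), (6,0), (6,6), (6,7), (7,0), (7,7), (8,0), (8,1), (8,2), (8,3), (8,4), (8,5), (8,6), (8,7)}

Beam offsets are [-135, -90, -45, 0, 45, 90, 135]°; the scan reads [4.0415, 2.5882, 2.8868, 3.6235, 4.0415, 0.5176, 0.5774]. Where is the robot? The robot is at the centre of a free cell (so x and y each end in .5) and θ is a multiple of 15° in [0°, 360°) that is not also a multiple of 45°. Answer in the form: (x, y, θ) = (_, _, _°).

The pose lattice has 38·16 = 608 candidates. Test each by forward raycasting.
  (5.5, 5.5, 255°): beam 1 = 1.7321 ≠ 4.0415 ✗
  (3.5, 4.5, 330°): beam 1 = 1.9319 ≠ 4.0415 ✗
  (2.5, 3.5, 210°): beam 1 = 3.6235 ≠ 4.0415 ✗
  (7.5, 2.5, 345°): beam 1 = 3.0000 ≠ 4.0415 ✗
  …
  (4.5, 3.5, 345°): r_1=4.0415, r_2=2.5882, r_3=2.8868, r_4=3.6235, r_5=4.0415, r_6=0.5176, r_7=0.5774 — all match ✓
Unique over the lattice → pose = (4.5, 3.5, 345°).

(x, y, θ) = (4.5, 3.5, 345°)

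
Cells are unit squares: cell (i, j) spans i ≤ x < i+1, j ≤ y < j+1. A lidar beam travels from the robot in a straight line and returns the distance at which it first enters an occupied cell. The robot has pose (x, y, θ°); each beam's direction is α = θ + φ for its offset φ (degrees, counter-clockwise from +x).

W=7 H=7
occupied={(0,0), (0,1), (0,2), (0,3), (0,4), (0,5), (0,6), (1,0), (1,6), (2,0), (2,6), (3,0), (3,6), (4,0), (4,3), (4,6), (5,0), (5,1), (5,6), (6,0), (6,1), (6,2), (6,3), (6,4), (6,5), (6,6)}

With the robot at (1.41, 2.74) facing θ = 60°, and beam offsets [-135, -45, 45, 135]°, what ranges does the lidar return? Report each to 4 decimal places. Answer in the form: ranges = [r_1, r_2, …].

ranges = [1.8014, 2.6814, 1.5841, 0.4245]

beam 1: φ=-135°, α=285°
  direction (0.2588, -0.9659); cell (1,2); t to first gridline: x 2.2796, y 0.7661 (then +3.8637 / +1.0353)
    (1,1) via y @ 0.7661
    (1,0) via y @ 1.8014  # hit
  → r_1 = 1.8014
beam 2: φ=-45°, α=15°
  direction (0.9659, 0.2588); cell (1,2); t to first gridline: x 0.6108, y 1.0046 (then +1.0353 / +3.8637)
    (2,2) via x @ 0.6108
    (2,3) via y @ 1.0046
    (3,3) via x @ 1.6461
    (4,3) via x @ 2.6814  # hit
  → r_2 = 2.6814
beam 3: φ=45°, α=105°
  direction (-0.2588, 0.9659); cell (1,2); t to first gridline: x 1.5841, y 0.2692 (then +3.8637 / +1.0353)
    (1,3) via y @ 0.2692
    (1,4) via y @ 1.3044
    (0,4) via x @ 1.5841  # hit
  → r_3 = 1.5841
beam 4: φ=135°, α=195°
  direction (-0.9659, -0.2588); cell (1,2); t to first gridline: x 0.4245, y 2.8591 (then +1.0353 / +3.8637)
    (0,2) via x @ 0.4245  # hit
  → r_4 = 0.4245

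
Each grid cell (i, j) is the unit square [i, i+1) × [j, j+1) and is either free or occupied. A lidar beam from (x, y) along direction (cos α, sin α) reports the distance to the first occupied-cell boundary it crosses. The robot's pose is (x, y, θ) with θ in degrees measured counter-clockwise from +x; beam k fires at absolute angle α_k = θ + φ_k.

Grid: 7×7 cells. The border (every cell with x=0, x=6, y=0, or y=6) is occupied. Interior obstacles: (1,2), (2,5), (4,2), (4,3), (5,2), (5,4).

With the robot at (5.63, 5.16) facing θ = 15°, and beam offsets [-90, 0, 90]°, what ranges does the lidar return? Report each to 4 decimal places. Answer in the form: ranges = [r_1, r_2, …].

ranges = [0.1656, 0.3831, 0.8696]

beam 1: φ=-90°, α=285°
  cosα=0.2588 sinα=-0.9659 | (5,5) | tMaxX 1.4296 tMaxY 0.1656 | tΔX 3.8637 tΔY 1.0353
    t=0.1656 [y] (5,4) — stop
  → r_1 = 0.1656
beam 2: φ=0°, α=15°
  cosα=0.9659 sinα=0.2588 | (5,5) | tMaxX 0.3831 tMaxY 3.2455 | tΔX 1.0353 tΔY 3.8637
    t=0.3831 [x] (6,5) — stop
  → r_2 = 0.3831
beam 3: φ=90°, α=105°
  cosα=-0.2588 sinα=0.9659 | (5,5) | tMaxX 2.4341 tMaxY 0.8696 | tΔX 3.8637 tΔY 1.0353
    t=0.8696 [y] (5,6) — stop
  → r_3 = 0.8696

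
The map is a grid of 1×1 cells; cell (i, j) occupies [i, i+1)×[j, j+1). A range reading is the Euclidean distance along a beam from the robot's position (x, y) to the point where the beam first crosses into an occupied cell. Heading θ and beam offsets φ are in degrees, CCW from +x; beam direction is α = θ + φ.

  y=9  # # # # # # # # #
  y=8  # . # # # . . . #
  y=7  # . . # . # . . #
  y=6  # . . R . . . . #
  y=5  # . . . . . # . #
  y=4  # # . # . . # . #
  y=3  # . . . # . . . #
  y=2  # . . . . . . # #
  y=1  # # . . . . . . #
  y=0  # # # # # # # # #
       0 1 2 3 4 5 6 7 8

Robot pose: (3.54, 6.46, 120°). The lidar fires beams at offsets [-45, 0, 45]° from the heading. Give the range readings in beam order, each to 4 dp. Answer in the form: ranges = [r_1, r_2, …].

beam 1: φ=-45°, α=75°
  d=(0.2588,0.9659)  start (3,6)  tX=1.7773 tY=0.5590  stride 1/|dx|=3.8637 1/|dy|=1.0353
    cross y-line → (3,7), t=0.5590 (wall)
  → r_1 = 0.5590
beam 2: φ=0°, α=120°
  d=(-0.5000,0.8660)  start (3,6)  tX=1.0800 tY=0.6235  stride 1/|dx|=2.0000 1/|dy|=1.1547
    cross y-line → (3,7), t=0.6235 (wall)
  → r_2 = 0.6235
beam 3: φ=45°, α=165°
  d=(-0.9659,0.2588)  start (3,6)  tX=0.5590 tY=2.0864  stride 1/|dx|=1.0353 1/|dy|=3.8637
    cross x-line → (2,6), t=0.5590
    cross x-line → (1,6), t=1.5943
    cross y-line → (1,7), t=2.0864
    cross x-line → (0,7), t=2.6296 (wall)
  → r_3 = 2.6296

ranges = [0.5590, 0.6235, 2.6296]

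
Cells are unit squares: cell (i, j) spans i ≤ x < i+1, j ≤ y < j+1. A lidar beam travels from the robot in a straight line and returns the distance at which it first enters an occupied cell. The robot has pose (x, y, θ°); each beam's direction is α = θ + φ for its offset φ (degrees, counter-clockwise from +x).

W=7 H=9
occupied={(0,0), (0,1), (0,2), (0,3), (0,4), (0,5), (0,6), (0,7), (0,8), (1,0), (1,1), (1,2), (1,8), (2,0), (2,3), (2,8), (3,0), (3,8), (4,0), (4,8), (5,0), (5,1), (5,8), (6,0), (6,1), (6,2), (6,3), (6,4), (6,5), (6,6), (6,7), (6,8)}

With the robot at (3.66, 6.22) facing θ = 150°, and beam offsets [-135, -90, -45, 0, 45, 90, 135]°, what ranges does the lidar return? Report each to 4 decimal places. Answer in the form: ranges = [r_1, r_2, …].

beam 1: φ=-135°, α=15°
  dir = (cos 15°, sin 15°) = (0.9659, 0.2588); from cell (3,6)
  next x-line at t=0.3520, next y-line at t=3.0137; Δt_x=1.0353, Δt_y=3.8637
    x: enter (4,6) at t=0.3520
    x: enter (5,6) at t=1.3873
    x: enter (6,6) at t=2.4225 ← occupied
  → r_1 = 2.4225
beam 2: φ=-90°, α=60°
  dir = (cos 60°, sin 60°) = (0.5000, 0.8660); from cell (3,6)
  next x-line at t=0.6800, next y-line at t=0.9007; Δt_x=2.0000, Δt_y=1.1547
    x: enter (4,6) at t=0.6800
    y: enter (4,7) at t=0.9007
    y: enter (4,8) at t=2.0554 ← occupied
  → r_2 = 2.0554
beam 3: φ=-45°, α=105°
  dir = (cos 105°, sin 105°) = (-0.2588, 0.9659); from cell (3,6)
  next x-line at t=2.5500, next y-line at t=0.8075; Δt_x=3.8637, Δt_y=1.0353
    y: enter (3,7) at t=0.8075
    y: enter (3,8) at t=1.8428 ← occupied
  → r_3 = 1.8428
beam 4: φ=0°, α=150°
  dir = (cos 150°, sin 150°) = (-0.8660, 0.5000); from cell (3,6)
  next x-line at t=0.7621, next y-line at t=1.5600; Δt_x=1.1547, Δt_y=2.0000
    x: enter (2,6) at t=0.7621
    y: enter (2,7) at t=1.5600
    x: enter (1,7) at t=1.9168
    x: enter (0,7) at t=3.0715 ← occupied
  → r_4 = 3.0715
beam 5: φ=45°, α=195°
  dir = (cos 195°, sin 195°) = (-0.9659, -0.2588); from cell (3,6)
  next x-line at t=0.6833, next y-line at t=0.8500; Δt_x=1.0353, Δt_y=3.8637
    x: enter (2,6) at t=0.6833
    y: enter (2,5) at t=0.8500
    x: enter (1,5) at t=1.7186
    x: enter (0,5) at t=2.7538 ← occupied
  → r_5 = 2.7538
beam 6: φ=90°, α=240°
  dir = (cos 240°, sin 240°) = (-0.5000, -0.8660); from cell (3,6)
  next x-line at t=1.3200, next y-line at t=0.2540; Δt_x=2.0000, Δt_y=1.1547
    y: enter (3,5) at t=0.2540
    x: enter (2,5) at t=1.3200
    y: enter (2,4) at t=1.4087
    y: enter (2,3) at t=2.5634 ← occupied
  → r_6 = 2.5634
beam 7: φ=135°, α=285°
  dir = (cos 285°, sin 285°) = (0.2588, -0.9659); from cell (3,6)
  next x-line at t=1.3137, next y-line at t=0.2278; Δt_x=3.8637, Δt_y=1.0353
    y: enter (3,5) at t=0.2278
    y: enter (3,4) at t=1.2630
    x: enter (4,4) at t=1.3137
    y: enter (4,3) at t=2.2983
    y: enter (4,2) at t=3.3336
    y: enter (4,1) at t=4.3689
    x: enter (5,1) at t=5.1774 ← occupied
  → r_7 = 5.1774

ranges = [2.4225, 2.0554, 1.8428, 3.0715, 2.7538, 2.5634, 5.1774]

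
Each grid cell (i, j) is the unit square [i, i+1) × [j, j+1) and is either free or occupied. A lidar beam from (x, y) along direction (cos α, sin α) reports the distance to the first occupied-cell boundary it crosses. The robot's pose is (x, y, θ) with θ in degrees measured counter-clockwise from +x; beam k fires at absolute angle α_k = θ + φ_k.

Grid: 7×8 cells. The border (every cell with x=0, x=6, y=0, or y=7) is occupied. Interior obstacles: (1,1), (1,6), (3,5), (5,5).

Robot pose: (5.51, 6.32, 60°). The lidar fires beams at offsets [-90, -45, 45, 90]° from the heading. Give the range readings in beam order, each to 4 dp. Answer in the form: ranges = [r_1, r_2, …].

beam 1: φ=-90°, α=330°
  direction (0.8660, -0.5000); cell (5,6); t to first gridline: x 0.5658, y 0.6400 (then +1.1547 / +2.0000)
    (6,6) via x @ 0.5658  # hit
  → r_1 = 0.5658
beam 2: φ=-45°, α=15°
  direction (0.9659, 0.2588); cell (5,6); t to first gridline: x 0.5073, y 2.6273 (then +1.0353 / +3.8637)
    (6,6) via x @ 0.5073  # hit
  → r_2 = 0.5073
beam 3: φ=45°, α=105°
  direction (-0.2588, 0.9659); cell (5,6); t to first gridline: x 1.9705, y 0.7040 (then +3.8637 / +1.0353)
    (5,7) via y @ 0.7040  # hit
  → r_3 = 0.7040
beam 4: φ=90°, α=150°
  direction (-0.8660, 0.5000); cell (5,6); t to first gridline: x 0.5889, y 1.3600 (then +1.1547 / +2.0000)
    (4,6) via x @ 0.5889
    (4,7) via y @ 1.3600  # hit
  → r_4 = 1.3600

ranges = [0.5658, 0.5073, 0.7040, 1.3600]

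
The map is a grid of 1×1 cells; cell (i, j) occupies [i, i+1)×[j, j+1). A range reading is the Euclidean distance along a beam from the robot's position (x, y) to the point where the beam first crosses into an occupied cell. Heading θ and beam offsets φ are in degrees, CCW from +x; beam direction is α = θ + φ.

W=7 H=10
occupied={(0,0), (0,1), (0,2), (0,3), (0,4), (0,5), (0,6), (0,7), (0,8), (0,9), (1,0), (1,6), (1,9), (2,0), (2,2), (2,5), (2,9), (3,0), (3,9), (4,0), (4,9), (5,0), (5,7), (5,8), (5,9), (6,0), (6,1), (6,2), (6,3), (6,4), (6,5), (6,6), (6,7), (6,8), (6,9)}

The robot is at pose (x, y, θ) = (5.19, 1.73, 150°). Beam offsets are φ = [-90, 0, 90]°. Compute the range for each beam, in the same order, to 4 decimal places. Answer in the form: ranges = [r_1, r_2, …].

ranges = [1.6200, 2.5288, 0.8429]

beam 1: φ=-90°, α=60°
  dir = (cos 60°, sin 60°) = (0.5000, 0.8660); from cell (5,1)
  next x-line at t=1.6200, next y-line at t=0.3118; Δt_x=2.0000, Δt_y=1.1547
    y: enter (5,2) at t=0.3118
    y: enter (5,3) at t=1.4665
    x: enter (6,3) at t=1.6200 ← occupied
  → r_1 = 1.6200
beam 2: φ=0°, α=150°
  dir = (cos 150°, sin 150°) = (-0.8660, 0.5000); from cell (5,1)
  next x-line at t=0.2194, next y-line at t=0.5400; Δt_x=1.1547, Δt_y=2.0000
    x: enter (4,1) at t=0.2194
    y: enter (4,2) at t=0.5400
    x: enter (3,2) at t=1.3741
    x: enter (2,2) at t=2.5288 ← occupied
  → r_2 = 2.5288
beam 3: φ=90°, α=240°
  dir = (cos 240°, sin 240°) = (-0.5000, -0.8660); from cell (5,1)
  next x-line at t=0.3800, next y-line at t=0.8429; Δt_x=2.0000, Δt_y=1.1547
    x: enter (4,1) at t=0.3800
    y: enter (4,0) at t=0.8429 ← occupied
  → r_3 = 0.8429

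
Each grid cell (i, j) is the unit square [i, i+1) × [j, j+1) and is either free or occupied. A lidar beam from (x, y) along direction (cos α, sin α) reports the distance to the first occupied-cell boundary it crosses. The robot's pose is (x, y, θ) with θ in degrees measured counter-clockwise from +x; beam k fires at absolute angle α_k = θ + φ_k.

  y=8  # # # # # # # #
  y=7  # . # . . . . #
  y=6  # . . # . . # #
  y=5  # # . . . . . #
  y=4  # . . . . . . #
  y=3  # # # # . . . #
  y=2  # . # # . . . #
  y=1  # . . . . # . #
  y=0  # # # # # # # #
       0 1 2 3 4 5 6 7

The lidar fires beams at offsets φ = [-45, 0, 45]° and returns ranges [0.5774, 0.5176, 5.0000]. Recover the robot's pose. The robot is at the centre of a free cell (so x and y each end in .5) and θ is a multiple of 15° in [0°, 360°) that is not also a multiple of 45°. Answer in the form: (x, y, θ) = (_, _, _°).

The pose lattice has 32·16 = 512 candidates. Test each by forward raycasting.
  (4.5, 2.5, 195°): beam 3 = 1.7321 ≠ 5.0000 ✗
  (1.5, 2.5, 330°): beam 1 = 1.5529 ≠ 0.5774 ✗
  (6.5, 5.5, 165°): beam 2 = 2.5882 ≠ 0.5176 ✗
  …
  (4.5, 1.5, 15°): r_1=0.5774, r_2=0.5176, r_3=5.0000 — all match ✓
Only this pose fits every beam.

(x, y, θ) = (4.5, 1.5, 15°)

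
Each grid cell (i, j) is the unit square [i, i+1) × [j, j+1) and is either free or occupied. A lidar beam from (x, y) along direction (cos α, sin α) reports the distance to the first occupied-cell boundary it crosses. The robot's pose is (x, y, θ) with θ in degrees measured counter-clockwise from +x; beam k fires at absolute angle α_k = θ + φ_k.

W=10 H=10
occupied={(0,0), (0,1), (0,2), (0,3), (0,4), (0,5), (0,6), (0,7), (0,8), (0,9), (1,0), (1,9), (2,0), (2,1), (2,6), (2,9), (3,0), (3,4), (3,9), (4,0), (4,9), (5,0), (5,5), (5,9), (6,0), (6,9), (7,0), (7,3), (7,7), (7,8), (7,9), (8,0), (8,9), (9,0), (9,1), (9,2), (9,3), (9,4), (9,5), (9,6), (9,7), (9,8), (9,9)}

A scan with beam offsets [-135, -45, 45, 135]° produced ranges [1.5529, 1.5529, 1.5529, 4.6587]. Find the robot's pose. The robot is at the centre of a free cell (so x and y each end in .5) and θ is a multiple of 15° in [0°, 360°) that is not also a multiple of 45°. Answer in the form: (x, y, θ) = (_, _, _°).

(x, y, θ) = (5.5, 7.5, 30°)

Enumerate (i+0.5, j+0.5, θ) over the 57 free cells and 16 admissible headings. For each, cast all 4 beams and compare to the given ranges.
  (8.5, 7.5, 105°): beam 1 = 0.5774 ≠ 1.5529 ✗
  (4.5, 8.5, 210°): beam 1 = 0.5176 ≠ 1.5529 ✗
  (3.5, 3.5, 240°): beam 1 = 0.5176 ≠ 1.5529 ✗
  (3.5, 6.5, 210°): beam 1 = 2.5882 ≠ 1.5529 ✗
  …
  (5.5, 7.5, 30°): r_1=1.5529, r_2=1.5529, r_3=1.5529, r_4=4.6587 — all match ✓
Unique over the lattice → pose = (5.5, 7.5, 30°).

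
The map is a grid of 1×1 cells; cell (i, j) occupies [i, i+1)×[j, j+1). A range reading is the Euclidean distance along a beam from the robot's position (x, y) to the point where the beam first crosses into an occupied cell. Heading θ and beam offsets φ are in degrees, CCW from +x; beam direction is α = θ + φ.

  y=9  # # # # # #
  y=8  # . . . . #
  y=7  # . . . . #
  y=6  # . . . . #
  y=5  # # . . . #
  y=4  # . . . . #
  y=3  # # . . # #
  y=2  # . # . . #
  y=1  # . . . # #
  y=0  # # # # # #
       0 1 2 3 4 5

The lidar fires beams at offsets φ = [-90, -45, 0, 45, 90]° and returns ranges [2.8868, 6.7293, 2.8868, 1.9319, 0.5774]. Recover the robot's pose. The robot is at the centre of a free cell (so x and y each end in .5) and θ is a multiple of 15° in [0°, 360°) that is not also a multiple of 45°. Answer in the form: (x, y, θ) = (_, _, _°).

(x, y, θ) = (2.5, 8.5, 330°)

The pose lattice has 27·16 = 432 candidates. Test each by forward raycasting.
  (2.5, 8.5, 255°): beam 1 = 1.5529 ≠ 2.8868 ✗
  (3.5, 4.5, 15°): beam 1 = 2.5882 ≠ 2.8868 ✗
  (3.5, 2.5, 150°): beam 1 = 1.0000 ≠ 2.8868 ✗
  (2.5, 7.5, 105°): beam 1 = 2.5882 ≠ 2.8868 ✗
  …
  (2.5, 8.5, 330°): r_1=2.8868, r_2=6.7293, r_3=2.8868, r_4=1.9319, r_5=0.5774 — all match ✓
Unique over the lattice → pose = (2.5, 8.5, 330°).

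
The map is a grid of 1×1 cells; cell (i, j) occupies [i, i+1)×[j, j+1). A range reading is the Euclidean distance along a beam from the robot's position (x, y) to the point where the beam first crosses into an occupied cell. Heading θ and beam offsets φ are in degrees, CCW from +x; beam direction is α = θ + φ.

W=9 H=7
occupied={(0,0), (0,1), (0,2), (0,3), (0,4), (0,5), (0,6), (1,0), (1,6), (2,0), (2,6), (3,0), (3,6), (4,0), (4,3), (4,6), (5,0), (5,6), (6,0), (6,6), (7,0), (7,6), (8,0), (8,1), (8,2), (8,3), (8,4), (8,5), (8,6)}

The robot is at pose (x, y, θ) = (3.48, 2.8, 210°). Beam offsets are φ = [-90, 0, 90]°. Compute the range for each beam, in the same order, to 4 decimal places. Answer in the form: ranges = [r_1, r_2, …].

ranges = [3.6950, 2.8637, 2.0785]

beam 1: φ=-90°, α=120°
  d=(-0.5000,0.8660)  start (3,2)  tX=0.9600 tY=0.2309  stride 1/|dx|=2.0000 1/|dy|=1.1547
    cross y-line → (3,3), t=0.2309
    cross x-line → (2,3), t=0.9600
    cross y-line → (2,4), t=1.3856
    cross y-line → (2,5), t=2.5403
    cross x-line → (1,5), t=2.9600
    cross y-line → (1,6), t=3.6950 (wall)
  → r_1 = 3.6950
beam 2: φ=0°, α=210°
  d=(-0.8660,-0.5000)  start (3,2)  tX=0.5543 tY=1.6000  stride 1/|dx|=1.1547 1/|dy|=2.0000
    cross x-line → (2,2), t=0.5543
    cross y-line → (2,1), t=1.6000
    cross x-line → (1,1), t=1.7090
    cross x-line → (0,1), t=2.8637 (wall)
  → r_2 = 2.8637
beam 3: φ=90°, α=300°
  d=(0.5000,-0.8660)  start (3,2)  tX=1.0400 tY=0.9238  stride 1/|dx|=2.0000 1/|dy|=1.1547
    cross y-line → (3,1), t=0.9238
    cross x-line → (4,1), t=1.0400
    cross y-line → (4,0), t=2.0785 (wall)
  → r_3 = 2.0785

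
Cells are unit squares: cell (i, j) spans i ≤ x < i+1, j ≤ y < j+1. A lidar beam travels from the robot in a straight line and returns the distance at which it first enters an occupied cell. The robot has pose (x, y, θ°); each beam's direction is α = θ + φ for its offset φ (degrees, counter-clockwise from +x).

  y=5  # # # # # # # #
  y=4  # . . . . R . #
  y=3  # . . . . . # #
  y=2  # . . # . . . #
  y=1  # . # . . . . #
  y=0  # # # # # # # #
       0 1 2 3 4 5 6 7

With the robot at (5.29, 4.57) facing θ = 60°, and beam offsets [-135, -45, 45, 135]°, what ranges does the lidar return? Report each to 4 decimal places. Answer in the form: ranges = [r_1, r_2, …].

ranges = [3.6959, 1.6614, 0.4452, 4.4413]

beam 1: φ=-135°, α=285°
  direction (0.2588, -0.9659); cell (5,4); t to first gridline: x 2.7432, y 0.5901 (then +3.8637 / +1.0353)
    (5,3) via y @ 0.5901
    (5,2) via y @ 1.6254
    (5,1) via y @ 2.6607
    (6,1) via x @ 2.7432
    (6,0) via y @ 3.6959  # hit
  → r_1 = 3.6959
beam 2: φ=-45°, α=15°
  direction (0.9659, 0.2588); cell (5,4); t to first gridline: x 0.7350, y 1.6614 (then +1.0353 / +3.8637)
    (6,4) via x @ 0.7350
    (6,5) via y @ 1.6614  # hit
  → r_2 = 1.6614
beam 3: φ=45°, α=105°
  direction (-0.2588, 0.9659); cell (5,4); t to first gridline: x 1.1205, y 0.4452 (then +3.8637 / +1.0353)
    (5,5) via y @ 0.4452  # hit
  → r_3 = 0.4452
beam 4: φ=135°, α=195°
  direction (-0.9659, -0.2588); cell (5,4); t to first gridline: x 0.3002, y 2.2023 (then +1.0353 / +3.8637)
    (4,4) via x @ 0.3002
    (3,4) via x @ 1.3355
    (3,3) via y @ 2.2023
    (2,3) via x @ 2.3708
    (1,3) via x @ 3.4061
    (0,3) via x @ 4.4413  # hit
  → r_4 = 4.4413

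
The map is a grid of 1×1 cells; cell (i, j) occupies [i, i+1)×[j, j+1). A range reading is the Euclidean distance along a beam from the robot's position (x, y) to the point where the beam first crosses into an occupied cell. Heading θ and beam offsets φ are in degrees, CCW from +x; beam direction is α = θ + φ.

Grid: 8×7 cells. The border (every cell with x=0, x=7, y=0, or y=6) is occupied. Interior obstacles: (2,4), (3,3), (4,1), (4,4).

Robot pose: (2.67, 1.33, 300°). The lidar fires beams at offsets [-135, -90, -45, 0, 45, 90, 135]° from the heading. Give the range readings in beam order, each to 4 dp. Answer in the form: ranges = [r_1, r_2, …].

beam 1: φ=-135°, α=165°
  d=(-0.9659,0.2588)  start (2,1)  tX=0.6936 tY=2.5887  stride 1/|dx|=1.0353 1/|dy|=3.8637
    cross x-line → (1,1), t=0.6936
    cross x-line → (0,1), t=1.7289 (wall)
  → r_1 = 1.7289
beam 2: φ=-90°, α=210°
  d=(-0.8660,-0.5000)  start (2,1)  tX=0.7736 tY=0.6600  stride 1/|dx|=1.1547 1/|dy|=2.0000
    cross y-line → (2,0), t=0.6600 (wall)
  → r_2 = 0.6600
beam 3: φ=-45°, α=255°
  d=(-0.2588,-0.9659)  start (2,1)  tX=2.5887 tY=0.3416  stride 1/|dx|=3.8637 1/|dy|=1.0353
    cross y-line → (2,0), t=0.3416 (wall)
  → r_3 = 0.3416
beam 4: φ=0°, α=300°
  d=(0.5000,-0.8660)  start (2,1)  tX=0.6600 tY=0.3811  stride 1/|dx|=2.0000 1/|dy|=1.1547
    cross y-line → (2,0), t=0.3811 (wall)
  → r_4 = 0.3811
beam 5: φ=45°, α=345°
  d=(0.9659,-0.2588)  start (2,1)  tX=0.3416 tY=1.2750  stride 1/|dx|=1.0353 1/|dy|=3.8637
    cross x-line → (3,1), t=0.3416
    cross y-line → (3,0), t=1.2750 (wall)
  → r_5 = 1.2750
beam 6: φ=90°, α=30°
  d=(0.8660,0.5000)  start (2,1)  tX=0.3811 tY=1.3400  stride 1/|dx|=1.1547 1/|dy|=2.0000
    cross x-line → (3,1), t=0.3811
    cross y-line → (3,2), t=1.3400
    cross x-line → (4,2), t=1.5358
    cross x-line → (5,2), t=2.6905
    cross y-line → (5,3), t=3.3400
    cross x-line → (6,3), t=3.8452
    cross x-line → (7,3), t=4.9999 (wall)
  → r_6 = 4.9999
beam 7: φ=135°, α=75°
  d=(0.2588,0.9659)  start (2,1)  tX=1.2750 tY=0.6936  stride 1/|dx|=3.8637 1/|dy|=1.0353
    cross y-line → (2,2), t=0.6936
    cross x-line → (3,2), t=1.2750
    cross y-line → (3,3), t=1.7289 (wall)
  → r_7 = 1.7289

ranges = [1.7289, 0.6600, 0.3416, 0.3811, 1.2750, 4.9999, 1.7289]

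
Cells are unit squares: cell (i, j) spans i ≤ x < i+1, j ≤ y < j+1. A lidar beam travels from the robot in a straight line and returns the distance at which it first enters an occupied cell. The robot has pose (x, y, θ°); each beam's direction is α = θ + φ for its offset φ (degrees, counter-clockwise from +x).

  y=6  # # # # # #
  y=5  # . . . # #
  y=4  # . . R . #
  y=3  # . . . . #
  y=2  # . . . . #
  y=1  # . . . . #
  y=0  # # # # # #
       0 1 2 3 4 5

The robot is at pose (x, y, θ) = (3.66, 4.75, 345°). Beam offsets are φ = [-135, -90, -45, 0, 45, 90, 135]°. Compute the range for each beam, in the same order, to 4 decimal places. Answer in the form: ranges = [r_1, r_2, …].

ranges = [3.0715, 3.8823, 2.6800, 1.3873, 0.5000, 1.2941, 1.4434]

beam 1: φ=-135°, α=210°
  direction (-0.8660, -0.5000); cell (3,4); t to first gridline: x 0.7621, y 1.5000 (then +1.1547 / +2.0000)
    (2,4) via x @ 0.7621
    (2,3) via y @ 1.5000
    (1,3) via x @ 1.9168
    (0,3) via x @ 3.0715  # hit
  → r_1 = 3.0715
beam 2: φ=-90°, α=255°
  direction (-0.2588, -0.9659); cell (3,4); t to first gridline: x 2.5500, y 0.7765 (then +3.8637 / +1.0353)
    (3,3) via y @ 0.7765
    (3,2) via y @ 1.8117
    (2,2) via x @ 2.5500
    (2,1) via y @ 2.8470
    (2,0) via y @ 3.8823  # hit
  → r_2 = 3.8823
beam 3: φ=-45°, α=300°
  direction (0.5000, -0.8660); cell (3,4); t to first gridline: x 0.6800, y 0.8660 (then +2.0000 / +1.1547)
    (4,4) via x @ 0.6800
    (4,3) via y @ 0.8660
    (4,2) via y @ 2.0207
    (5,2) via x @ 2.6800  # hit
  → r_3 = 2.6800
beam 4: φ=0°, α=345°
  direction (0.9659, -0.2588); cell (3,4); t to first gridline: x 0.3520, y 2.8978 (then +1.0353 / +3.8637)
    (4,4) via x @ 0.3520
    (5,4) via x @ 1.3873  # hit
  → r_4 = 1.3873
beam 5: φ=45°, α=30°
  direction (0.8660, 0.5000); cell (3,4); t to first gridline: x 0.3926, y 0.5000 (then +1.1547 / +2.0000)
    (4,4) via x @ 0.3926
    (4,5) via y @ 0.5000  # hit
  → r_5 = 0.5000
beam 6: φ=90°, α=75°
  direction (0.2588, 0.9659); cell (3,4); t to first gridline: x 1.3137, y 0.2588 (then +3.8637 / +1.0353)
    (3,5) via y @ 0.2588
    (3,6) via y @ 1.2941  # hit
  → r_6 = 1.2941
beam 7: φ=135°, α=120°
  direction (-0.5000, 0.8660); cell (3,4); t to first gridline: x 1.3200, y 0.2887 (then +2.0000 / +1.1547)
    (3,5) via y @ 0.2887
    (2,5) via x @ 1.3200
    (2,6) via y @ 1.4434  # hit
  → r_7 = 1.4434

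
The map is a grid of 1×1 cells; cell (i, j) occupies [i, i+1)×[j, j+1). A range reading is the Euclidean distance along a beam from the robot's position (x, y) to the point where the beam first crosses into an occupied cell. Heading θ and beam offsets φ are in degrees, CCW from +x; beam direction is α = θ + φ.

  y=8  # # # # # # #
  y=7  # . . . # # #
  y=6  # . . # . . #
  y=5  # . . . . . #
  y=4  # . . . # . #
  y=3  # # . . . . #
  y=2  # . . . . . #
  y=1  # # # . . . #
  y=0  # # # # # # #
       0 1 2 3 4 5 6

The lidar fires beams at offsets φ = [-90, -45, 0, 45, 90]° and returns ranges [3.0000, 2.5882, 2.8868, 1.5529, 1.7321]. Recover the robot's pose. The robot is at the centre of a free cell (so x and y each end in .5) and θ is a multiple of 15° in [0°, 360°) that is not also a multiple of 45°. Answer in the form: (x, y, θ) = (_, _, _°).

Candidates: 28 free-cell centres × 16 headings = 448 poses. Raycast each; keep the one whose scan matches to 4 dp.
  (4.5, 1.5, 105°): beam 1 = 1.5529 ≠ 3.0000 ✗
  (5.5, 2.5, 255°): beam 1 = 3.6235 ≠ 3.0000 ✗
  (2.5, 7.5, 330°): beam 2 = 6.7293 ≠ 2.5882 ✗
  …
  (4.5, 3.5, 300°): r_1=3.0000, r_2=2.5882, r_3=2.8868, r_4=1.5529, r_5=1.7321 — all match ✓
No second candidate reproduces the full scan.

(x, y, θ) = (4.5, 3.5, 300°)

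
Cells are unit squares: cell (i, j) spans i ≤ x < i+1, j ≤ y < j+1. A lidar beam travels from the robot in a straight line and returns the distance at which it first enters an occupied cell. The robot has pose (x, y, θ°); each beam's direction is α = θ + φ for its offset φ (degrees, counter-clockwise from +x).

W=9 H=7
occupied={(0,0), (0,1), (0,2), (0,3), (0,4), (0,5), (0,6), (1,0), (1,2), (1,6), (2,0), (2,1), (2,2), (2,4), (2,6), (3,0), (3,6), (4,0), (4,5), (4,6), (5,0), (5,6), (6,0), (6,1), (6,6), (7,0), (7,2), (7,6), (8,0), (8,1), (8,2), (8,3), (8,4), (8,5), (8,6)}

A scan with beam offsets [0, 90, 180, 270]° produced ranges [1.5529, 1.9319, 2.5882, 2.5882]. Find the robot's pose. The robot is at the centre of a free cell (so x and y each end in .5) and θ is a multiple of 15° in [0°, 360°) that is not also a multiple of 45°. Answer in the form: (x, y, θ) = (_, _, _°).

(x, y, θ) = (4.5, 3.5, 75°)

The pose lattice has 28·16 = 448 candidates. Test each by forward raycasting.
  (6.5, 3.5, 210°): beam 1 = 4.0415 ≠ 1.5529 ✗
  (7.5, 1.5, 75°): beam 1 = 0.5176 ≠ 1.5529 ✗
  (3.5, 1.5, 255°): beam 1 = 0.5176 ≠ 1.5529 ✗
  (3.5, 2.5, 285°): beam 2 = 4.6587 ≠ 1.9319 ✗
  …
  (4.5, 3.5, 75°): r_1=1.5529, r_2=1.9319, r_3=2.5882, r_4=2.5882 — all match ✓
No second candidate reproduces the full scan.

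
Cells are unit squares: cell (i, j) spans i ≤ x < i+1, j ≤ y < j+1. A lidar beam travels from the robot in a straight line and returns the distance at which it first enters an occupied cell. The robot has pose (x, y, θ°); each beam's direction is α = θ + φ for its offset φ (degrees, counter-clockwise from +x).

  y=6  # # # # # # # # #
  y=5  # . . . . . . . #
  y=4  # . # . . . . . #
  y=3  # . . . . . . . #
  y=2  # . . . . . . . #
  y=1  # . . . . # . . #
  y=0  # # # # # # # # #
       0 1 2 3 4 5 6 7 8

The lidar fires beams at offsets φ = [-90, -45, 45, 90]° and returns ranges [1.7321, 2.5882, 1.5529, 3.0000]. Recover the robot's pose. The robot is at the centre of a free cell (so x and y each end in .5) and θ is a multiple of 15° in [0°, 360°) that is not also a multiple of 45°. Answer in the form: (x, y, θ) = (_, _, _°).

(x, y, θ) = (2.5, 2.5, 30°)

Candidates: 33 free-cell centres × 16 headings = 528 poses. Raycast each; keep the one whose scan matches to 4 dp.
  (7.5, 2.5, 75°): beam 1 = 0.5176 ≠ 1.7321 ✗
  (1.5, 3.5, 30°): beam 1 = 2.8868 ≠ 1.7321 ✗
  (5.5, 2.5, 30°): beam 1 = 0.5774 ≠ 1.7321 ✗
  (5.5, 5.5, 150°): beam 1 = 0.5774 ≠ 1.7321 ✗
  …
  (2.5, 2.5, 30°): r_1=1.7321, r_2=2.5882, r_3=1.5529, r_4=3.0000 — all match ✓
Unique over the lattice → pose = (2.5, 2.5, 30°).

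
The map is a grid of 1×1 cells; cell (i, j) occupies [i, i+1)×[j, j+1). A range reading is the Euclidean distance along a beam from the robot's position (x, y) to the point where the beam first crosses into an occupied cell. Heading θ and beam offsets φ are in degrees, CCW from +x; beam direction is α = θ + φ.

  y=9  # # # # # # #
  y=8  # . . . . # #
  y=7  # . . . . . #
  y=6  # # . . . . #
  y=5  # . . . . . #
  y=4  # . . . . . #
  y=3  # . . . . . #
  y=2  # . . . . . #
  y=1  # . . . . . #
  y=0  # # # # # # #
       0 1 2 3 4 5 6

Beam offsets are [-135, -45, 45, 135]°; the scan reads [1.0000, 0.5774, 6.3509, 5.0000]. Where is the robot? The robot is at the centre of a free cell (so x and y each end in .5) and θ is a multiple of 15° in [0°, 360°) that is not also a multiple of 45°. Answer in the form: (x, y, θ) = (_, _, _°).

(x, y, θ) = (5.5, 3.5, 75°)

Candidates: 38 free-cell centres × 16 headings = 608 poses. Raycast each; keep the one whose scan matches to 4 dp.
  (2.5, 6.5, 195°): beam 1 = 2.8868 ≠ 1.0000 ✗
  (5.5, 7.5, 105°): beam 1 = 0.5774 ≠ 1.0000 ✗
  (4.5, 1.5, 30°): beam 1 = 0.5176 ≠ 1.0000 ✗
  …
  (5.5, 3.5, 75°): r_1=1.0000, r_2=0.5774, r_3=6.3509, r_4=5.0000 — all match ✓
No second candidate reproduces the full scan.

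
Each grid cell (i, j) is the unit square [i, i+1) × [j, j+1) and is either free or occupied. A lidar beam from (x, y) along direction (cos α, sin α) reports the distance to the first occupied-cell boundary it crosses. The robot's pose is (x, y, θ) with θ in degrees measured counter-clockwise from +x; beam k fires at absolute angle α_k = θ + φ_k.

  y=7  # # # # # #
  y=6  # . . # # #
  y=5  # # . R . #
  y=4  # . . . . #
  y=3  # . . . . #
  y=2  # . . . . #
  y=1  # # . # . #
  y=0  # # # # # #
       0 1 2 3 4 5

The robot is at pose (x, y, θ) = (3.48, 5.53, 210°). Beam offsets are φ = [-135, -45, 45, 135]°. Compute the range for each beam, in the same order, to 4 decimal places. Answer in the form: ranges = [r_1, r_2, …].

ranges = [0.4866, 1.5322, 4.6898, 1.5736]

beam 1: φ=-135°, α=75°
  direction (0.2588, 0.9659); cell (3,5); t to first gridline: x 2.0091, y 0.4866 (then +3.8637 / +1.0353)
    (3,6) via y @ 0.4866  # hit
  → r_1 = 0.4866
beam 2: φ=-45°, α=165°
  direction (-0.9659, 0.2588); cell (3,5); t to first gridline: x 0.4969, y 1.8159 (then +1.0353 / +3.8637)
    (2,5) via x @ 0.4969
    (1,5) via x @ 1.5322  # hit
  → r_2 = 1.5322
beam 3: φ=45°, α=255°
  direction (-0.2588, -0.9659); cell (3,5); t to first gridline: x 1.8546, y 0.5487 (then +3.8637 / +1.0353)
    (3,4) via y @ 0.5487
    (3,3) via y @ 1.5840
    (2,3) via x @ 1.8546
    (2,2) via y @ 2.6192
    (2,1) via y @ 3.6545
    (2,0) via y @ 4.6898  # hit
  → r_3 = 4.6898
beam 4: φ=135°, α=345°
  direction (0.9659, -0.2588); cell (3,5); t to first gridline: x 0.5383, y 2.0478 (then +1.0353 / +3.8637)
    (4,5) via x @ 0.5383
    (5,5) via x @ 1.5736  # hit
  → r_4 = 1.5736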